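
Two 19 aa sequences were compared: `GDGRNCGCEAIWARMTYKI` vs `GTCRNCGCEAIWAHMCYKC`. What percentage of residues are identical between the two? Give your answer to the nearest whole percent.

74%

Mismatches at positions 2, 3, 14, 16, 19 (1-based): 5 of 19.
Identical positions: 14/19 = 73.68% → 74%.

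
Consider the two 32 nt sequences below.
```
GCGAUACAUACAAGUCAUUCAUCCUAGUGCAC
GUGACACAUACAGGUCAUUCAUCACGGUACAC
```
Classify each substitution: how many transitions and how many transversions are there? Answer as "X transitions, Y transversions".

Mismatches (1-based):
base 2: C→U (pyrimidine→pyrimidine, transition)
base 5: U→C (pyrimidine→pyrimidine, transition)
base 13: A→G (purine→purine, transition)
base 24: C→A (pyrimidine→purine, transversion)
base 25: U→C (pyrimidine→pyrimidine, transition)
base 26: A→G (purine→purine, transition)
base 29: G→A (purine→purine, transition)

6 transitions, 1 transversion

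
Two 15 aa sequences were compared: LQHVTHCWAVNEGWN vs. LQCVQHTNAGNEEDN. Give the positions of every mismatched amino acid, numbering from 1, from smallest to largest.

Differences at position 3 (H→C), position 5 (T→Q), position 7 (C→T), position 8 (W→N), position 10 (V→G), position 13 (G→E), position 14 (W→D).

3, 5, 7, 8, 10, 13, 14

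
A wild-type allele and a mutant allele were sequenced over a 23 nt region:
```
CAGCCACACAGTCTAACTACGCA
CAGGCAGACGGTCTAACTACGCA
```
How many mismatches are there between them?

3

Mismatches (1-based): position 4: C→G; position 7: C→G; position 10: A→G.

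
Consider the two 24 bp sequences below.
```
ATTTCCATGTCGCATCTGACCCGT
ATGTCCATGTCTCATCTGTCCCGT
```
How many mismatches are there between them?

3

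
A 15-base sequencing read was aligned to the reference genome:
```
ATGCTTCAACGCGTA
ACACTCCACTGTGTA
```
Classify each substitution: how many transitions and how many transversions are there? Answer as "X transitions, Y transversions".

5 transitions, 1 transversion

Transitions (purine↔purine or pyrimidine↔pyrimidine): 2 T→C, 3 G→A, 6 T→C, 10 C→T, 12 C→T.
Transversions (purine↔pyrimidine): 9 A→C.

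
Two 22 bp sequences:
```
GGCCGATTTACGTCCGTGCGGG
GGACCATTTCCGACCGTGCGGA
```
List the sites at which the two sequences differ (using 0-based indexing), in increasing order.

2, 4, 9, 12, 21

Scanning 0-based: 2: C/A; 4: G/C; 9: A/C; 12: T/A; 21: G/A.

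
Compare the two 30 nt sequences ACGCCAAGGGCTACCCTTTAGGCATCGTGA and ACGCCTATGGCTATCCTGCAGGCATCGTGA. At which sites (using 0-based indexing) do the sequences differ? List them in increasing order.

5, 7, 13, 17, 18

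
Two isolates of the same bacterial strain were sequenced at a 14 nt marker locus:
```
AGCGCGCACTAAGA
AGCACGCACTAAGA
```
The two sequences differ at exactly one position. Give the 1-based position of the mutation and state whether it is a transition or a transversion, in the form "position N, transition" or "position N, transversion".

position 4, transition

Position 4 changes G→A. G is a purine and A is a purine, so this is a transition.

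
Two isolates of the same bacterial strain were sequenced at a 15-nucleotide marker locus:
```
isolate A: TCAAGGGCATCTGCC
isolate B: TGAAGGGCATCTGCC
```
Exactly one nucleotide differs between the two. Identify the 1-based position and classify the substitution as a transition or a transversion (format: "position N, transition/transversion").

position 2, transversion

The sequences differ only at position 2: C→G (pyrimidine→purine), a transversion.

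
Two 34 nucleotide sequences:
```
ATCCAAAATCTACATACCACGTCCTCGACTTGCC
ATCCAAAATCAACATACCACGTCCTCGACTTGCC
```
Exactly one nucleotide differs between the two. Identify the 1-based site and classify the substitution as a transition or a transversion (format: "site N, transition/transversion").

The sequences differ only at site 11: T→A (pyrimidine→purine), a transversion.

site 11, transversion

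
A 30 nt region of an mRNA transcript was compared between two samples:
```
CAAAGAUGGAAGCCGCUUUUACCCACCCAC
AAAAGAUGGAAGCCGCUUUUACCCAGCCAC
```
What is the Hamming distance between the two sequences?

2

Comparing position by position, 2 positions differ: 1 (C/A), 26 (C/G).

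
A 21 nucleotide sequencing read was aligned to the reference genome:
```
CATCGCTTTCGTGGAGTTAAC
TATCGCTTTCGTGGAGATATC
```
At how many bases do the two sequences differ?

Comparing position by position, 3 bases differ: 1 (C/T), 17 (T/A), 20 (A/T).

3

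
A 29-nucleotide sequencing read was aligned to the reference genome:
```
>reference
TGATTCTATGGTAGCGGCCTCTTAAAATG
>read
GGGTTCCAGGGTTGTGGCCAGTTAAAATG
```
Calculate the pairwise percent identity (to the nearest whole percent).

Mismatches at positions 1, 3, 7, 9, 13, 15, 20, 21 (1-based): 8 of 29.
Identical positions: 21/29 = 72.41% → 72%.

72%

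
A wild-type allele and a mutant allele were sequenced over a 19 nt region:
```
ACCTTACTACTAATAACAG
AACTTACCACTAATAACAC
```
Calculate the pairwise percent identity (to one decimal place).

84.2%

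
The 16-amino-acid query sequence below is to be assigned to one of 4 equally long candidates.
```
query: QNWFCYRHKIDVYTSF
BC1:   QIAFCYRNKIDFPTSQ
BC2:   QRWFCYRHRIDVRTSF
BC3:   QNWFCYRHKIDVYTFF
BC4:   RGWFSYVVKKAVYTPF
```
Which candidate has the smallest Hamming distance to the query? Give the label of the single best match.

Hamming distances to query — BC1: 6; BC2: 3; BC3: 1; BC4: 8.
Smallest is BC3 with 1 mismatch.

BC3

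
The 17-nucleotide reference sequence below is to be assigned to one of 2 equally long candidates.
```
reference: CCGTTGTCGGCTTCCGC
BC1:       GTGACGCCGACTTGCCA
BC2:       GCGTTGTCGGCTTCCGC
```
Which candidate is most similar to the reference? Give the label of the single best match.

BC2

BC1 differs at 9 sites; BC2 differs at 1 site. The closest is BC2.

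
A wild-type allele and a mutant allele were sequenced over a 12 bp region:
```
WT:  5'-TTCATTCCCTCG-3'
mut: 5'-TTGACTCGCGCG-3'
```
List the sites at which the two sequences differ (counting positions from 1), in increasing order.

Differences at site 3 (C→G), site 5 (T→C), site 8 (C→G), site 10 (T→G).

3, 5, 8, 10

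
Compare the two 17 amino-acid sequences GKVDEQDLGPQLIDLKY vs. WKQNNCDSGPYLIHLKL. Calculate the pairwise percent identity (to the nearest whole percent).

9 positions differ (1, 3, 4, 5, 6, 8, 11, 14, 17), so 8 of 17 match: 8/17 = 47.06%.

47%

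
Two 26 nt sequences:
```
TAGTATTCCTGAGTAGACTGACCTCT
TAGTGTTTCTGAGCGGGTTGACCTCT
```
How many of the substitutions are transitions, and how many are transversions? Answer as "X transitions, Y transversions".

6 transitions, 0 transversions

Transitions (purine↔purine or pyrimidine↔pyrimidine): 5 A→G, 8 C→T, 14 T→C, 15 A→G, 17 A→G, 18 C→T.
Transversions (purine↔pyrimidine): none.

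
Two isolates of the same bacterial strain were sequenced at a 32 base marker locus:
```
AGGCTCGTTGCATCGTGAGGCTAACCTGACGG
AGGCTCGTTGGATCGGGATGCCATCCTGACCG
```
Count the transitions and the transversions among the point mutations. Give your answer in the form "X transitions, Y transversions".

1 transition, 5 transversions

Mismatches (1-based):
site 11: C→G (pyrimidine→purine, transversion)
site 16: T→G (pyrimidine→purine, transversion)
site 19: G→T (purine→pyrimidine, transversion)
site 22: T→C (pyrimidine→pyrimidine, transition)
site 24: A→T (purine→pyrimidine, transversion)
site 31: G→C (purine→pyrimidine, transversion)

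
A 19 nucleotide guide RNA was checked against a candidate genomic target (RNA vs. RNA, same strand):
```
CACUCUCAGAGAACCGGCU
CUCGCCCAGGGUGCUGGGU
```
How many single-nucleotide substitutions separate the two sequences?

8

Comparing position by position, 8 bases differ: 2 (A/U), 4 (U/G), 6 (U/C), 10 (A/G), 12 (A/U), 13 (A/G), 15 (C/U), 18 (C/G).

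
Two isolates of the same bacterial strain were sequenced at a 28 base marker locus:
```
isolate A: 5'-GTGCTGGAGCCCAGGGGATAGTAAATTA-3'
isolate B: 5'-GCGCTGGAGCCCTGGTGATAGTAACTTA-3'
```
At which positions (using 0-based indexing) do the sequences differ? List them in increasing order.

1, 12, 15, 24

Scanning 0-based: 1: T/C; 12: A/T; 15: G/T; 24: A/C.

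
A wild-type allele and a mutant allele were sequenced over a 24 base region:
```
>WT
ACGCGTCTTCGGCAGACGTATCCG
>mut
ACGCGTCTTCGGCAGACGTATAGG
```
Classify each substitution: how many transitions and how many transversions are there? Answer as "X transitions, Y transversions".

Transitions (purine↔purine or pyrimidine↔pyrimidine): none.
Transversions (purine↔pyrimidine): 22 C→A, 23 C→G.

0 transitions, 2 transversions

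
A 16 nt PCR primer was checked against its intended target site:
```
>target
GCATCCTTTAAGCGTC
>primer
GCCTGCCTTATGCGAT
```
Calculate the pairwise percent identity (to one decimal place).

62.5%

Mismatches at positions 3, 5, 7, 11, 15, 16 (1-based): 6 of 16.
Identical positions: 10/16 = 62.5% → 62.5%.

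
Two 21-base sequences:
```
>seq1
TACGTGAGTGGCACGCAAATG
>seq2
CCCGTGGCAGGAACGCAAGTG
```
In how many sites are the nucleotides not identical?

7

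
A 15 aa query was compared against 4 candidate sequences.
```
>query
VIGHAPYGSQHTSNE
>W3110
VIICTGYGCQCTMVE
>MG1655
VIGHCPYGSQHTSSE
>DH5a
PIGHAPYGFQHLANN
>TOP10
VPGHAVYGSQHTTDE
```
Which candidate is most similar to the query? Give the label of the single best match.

W3110 differs at 8 residues; MG1655 differs at 2 residues; DH5a differs at 5 residues; TOP10 differs at 4 residues. The closest is MG1655.

MG1655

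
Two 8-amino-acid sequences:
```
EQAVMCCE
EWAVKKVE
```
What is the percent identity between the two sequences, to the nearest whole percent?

50%

Mismatches at positions 2, 5, 6, 7 (1-based): 4 of 8.
Identical positions: 4/8 = 50% → 50%.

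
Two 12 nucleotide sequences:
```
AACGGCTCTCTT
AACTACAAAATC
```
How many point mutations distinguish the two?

7

Mismatches (1-based): site 4: G→T; site 5: G→A; site 7: T→A; site 8: C→A; site 9: T→A; site 10: C→A; site 12: T→C.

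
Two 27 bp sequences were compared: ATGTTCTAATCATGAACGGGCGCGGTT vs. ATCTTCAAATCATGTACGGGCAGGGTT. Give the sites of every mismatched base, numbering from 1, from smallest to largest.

3, 7, 15, 22, 23

Scanning 1-based: 3: G/C; 7: T/A; 15: A/T; 22: G/A; 23: C/G.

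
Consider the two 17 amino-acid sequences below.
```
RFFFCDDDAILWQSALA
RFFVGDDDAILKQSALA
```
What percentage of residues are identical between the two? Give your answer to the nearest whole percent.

Mismatches at positions 4, 5, 12 (1-based): 3 of 17.
Identical positions: 14/17 = 82.35% → 82%.

82%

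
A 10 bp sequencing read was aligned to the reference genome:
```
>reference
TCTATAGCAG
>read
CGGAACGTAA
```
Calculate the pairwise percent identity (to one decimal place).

Mismatches at positions 1, 2, 3, 5, 6, 8, 10 (1-based): 7 of 10.
Identical positions: 3/10 = 30% → 30.0%.

30.0%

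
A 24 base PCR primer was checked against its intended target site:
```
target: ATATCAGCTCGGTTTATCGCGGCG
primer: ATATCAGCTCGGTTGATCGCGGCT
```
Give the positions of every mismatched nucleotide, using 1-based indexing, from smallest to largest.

15, 24

Differences at position 15 (T→G), position 24 (G→T).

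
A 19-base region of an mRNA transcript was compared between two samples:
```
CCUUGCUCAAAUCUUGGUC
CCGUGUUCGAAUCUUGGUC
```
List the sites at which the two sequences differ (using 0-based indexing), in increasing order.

Differences at site 2 (U→G), site 5 (C→U), site 8 (A→G).

2, 5, 8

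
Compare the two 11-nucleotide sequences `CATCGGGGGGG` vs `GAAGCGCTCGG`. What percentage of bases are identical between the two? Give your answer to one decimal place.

36.4%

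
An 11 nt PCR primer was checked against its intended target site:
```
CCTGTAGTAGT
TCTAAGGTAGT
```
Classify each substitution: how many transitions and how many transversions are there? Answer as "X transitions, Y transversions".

Transitions (purine↔purine or pyrimidine↔pyrimidine): 1 C→T, 4 G→A, 6 A→G.
Transversions (purine↔pyrimidine): 5 T→A.

3 transitions, 1 transversion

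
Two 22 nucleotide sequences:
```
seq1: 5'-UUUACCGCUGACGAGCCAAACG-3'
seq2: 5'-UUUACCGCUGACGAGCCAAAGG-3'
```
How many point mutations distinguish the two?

1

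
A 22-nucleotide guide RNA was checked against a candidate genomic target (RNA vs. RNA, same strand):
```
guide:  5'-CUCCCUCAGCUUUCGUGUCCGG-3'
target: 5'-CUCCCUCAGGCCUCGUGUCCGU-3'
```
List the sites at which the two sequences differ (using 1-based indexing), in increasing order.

10, 11, 12, 22

Differences at site 10 (C→G), site 11 (U→C), site 12 (U→C), site 22 (G→U).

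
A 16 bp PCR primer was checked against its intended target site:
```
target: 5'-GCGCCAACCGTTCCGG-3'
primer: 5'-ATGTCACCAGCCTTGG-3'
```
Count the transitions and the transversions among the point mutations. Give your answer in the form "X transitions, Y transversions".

7 transitions, 2 transversions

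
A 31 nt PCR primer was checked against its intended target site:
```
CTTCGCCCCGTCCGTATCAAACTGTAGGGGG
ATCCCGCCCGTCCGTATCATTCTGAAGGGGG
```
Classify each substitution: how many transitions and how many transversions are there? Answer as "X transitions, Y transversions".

1 transition, 6 transversions

Transitions (purine↔purine or pyrimidine↔pyrimidine): 3 T→C.
Transversions (purine↔pyrimidine): 1 C→A, 5 G→C, 6 C→G, 20 A→T, 21 A→T, 25 T→A.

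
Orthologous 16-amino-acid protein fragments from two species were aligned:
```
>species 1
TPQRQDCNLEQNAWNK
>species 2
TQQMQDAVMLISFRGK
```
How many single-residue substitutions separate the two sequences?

11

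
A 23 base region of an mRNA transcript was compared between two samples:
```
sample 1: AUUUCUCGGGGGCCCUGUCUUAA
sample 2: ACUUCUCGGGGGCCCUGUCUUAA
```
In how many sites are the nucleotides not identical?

1

The sequences differ at sites 2 (1-based) — 1 in total.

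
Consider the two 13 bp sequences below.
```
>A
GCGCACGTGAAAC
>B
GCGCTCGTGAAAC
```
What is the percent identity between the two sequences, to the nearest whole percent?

1 position differs (5), so 12 of 13 match: 12/13 = 92.31%.

92%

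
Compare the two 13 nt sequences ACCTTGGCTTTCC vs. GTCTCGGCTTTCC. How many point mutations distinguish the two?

3

Mismatches (1-based): base 1: A→G; base 2: C→T; base 5: T→C.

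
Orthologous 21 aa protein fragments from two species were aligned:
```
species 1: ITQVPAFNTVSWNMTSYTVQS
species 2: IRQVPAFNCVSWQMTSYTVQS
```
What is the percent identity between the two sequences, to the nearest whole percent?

Mismatches at positions 2, 9, 13 (1-based): 3 of 21.
Identical positions: 18/21 = 85.71% → 86%.

86%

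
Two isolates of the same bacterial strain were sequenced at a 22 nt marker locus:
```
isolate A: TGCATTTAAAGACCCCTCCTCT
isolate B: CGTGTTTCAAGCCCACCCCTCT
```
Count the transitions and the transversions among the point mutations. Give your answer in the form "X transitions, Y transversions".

4 transitions, 3 transversions

Mismatches (1-based):
position 1: T→C (pyrimidine→pyrimidine, transition)
position 3: C→T (pyrimidine→pyrimidine, transition)
position 4: A→G (purine→purine, transition)
position 8: A→C (purine→pyrimidine, transversion)
position 12: A→C (purine→pyrimidine, transversion)
position 15: C→A (pyrimidine→purine, transversion)
position 17: T→C (pyrimidine→pyrimidine, transition)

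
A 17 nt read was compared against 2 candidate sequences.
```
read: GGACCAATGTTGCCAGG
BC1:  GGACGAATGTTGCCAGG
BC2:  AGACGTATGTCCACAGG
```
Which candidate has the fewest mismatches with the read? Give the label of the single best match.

Hamming distances to read — BC1: 1; BC2: 6.
Smallest is BC1 with 1 mismatch.

BC1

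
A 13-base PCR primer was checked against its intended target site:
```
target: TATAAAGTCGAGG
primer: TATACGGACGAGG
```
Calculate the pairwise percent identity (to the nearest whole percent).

77%

Mismatches at positions 5, 6, 8 (1-based): 3 of 13.
Identical positions: 10/13 = 76.92% → 77%.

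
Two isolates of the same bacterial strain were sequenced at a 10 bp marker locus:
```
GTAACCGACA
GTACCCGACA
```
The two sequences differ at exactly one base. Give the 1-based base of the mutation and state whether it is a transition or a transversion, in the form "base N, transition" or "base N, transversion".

The sequences differ only at base 4: A→C (purine→pyrimidine), a transversion.

base 4, transversion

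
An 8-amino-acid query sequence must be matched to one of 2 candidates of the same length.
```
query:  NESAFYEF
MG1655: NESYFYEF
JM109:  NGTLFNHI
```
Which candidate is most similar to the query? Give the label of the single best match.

MG1655

MG1655 differs at 1 position; JM109 differs at 6 positions. The closest is MG1655.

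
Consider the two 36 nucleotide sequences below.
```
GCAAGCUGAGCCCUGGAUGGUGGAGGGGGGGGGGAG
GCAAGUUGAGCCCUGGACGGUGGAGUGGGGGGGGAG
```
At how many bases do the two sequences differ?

The sequences differ at bases 6, 18, 26 (1-based) — 3 in total.

3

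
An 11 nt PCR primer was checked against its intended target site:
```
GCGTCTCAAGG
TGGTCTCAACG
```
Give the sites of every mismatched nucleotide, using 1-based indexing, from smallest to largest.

Scanning 1-based: 1: G/T; 2: C/G; 10: G/C.

1, 2, 10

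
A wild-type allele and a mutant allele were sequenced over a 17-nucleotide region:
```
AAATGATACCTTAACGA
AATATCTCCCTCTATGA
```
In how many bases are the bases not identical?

8

Comparing position by position, 8 bases differ: 3 (A/T), 4 (T/A), 5 (G/T), 6 (A/C), 8 (A/C), 12 (T/C), 13 (A/T), 15 (C/T).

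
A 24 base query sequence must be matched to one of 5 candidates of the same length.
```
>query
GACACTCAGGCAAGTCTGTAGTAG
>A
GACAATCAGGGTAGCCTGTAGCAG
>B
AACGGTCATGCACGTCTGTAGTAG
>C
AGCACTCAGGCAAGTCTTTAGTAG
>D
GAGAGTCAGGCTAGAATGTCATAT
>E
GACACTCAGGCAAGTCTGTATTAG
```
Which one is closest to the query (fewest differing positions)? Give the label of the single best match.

E

Hamming distances to query — A: 5; B: 5; C: 3; D: 8; E: 1.
Smallest is E with 1 mismatch.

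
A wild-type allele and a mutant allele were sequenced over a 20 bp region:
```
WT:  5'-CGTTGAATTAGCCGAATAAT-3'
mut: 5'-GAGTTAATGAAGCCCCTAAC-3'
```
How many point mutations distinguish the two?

Comparing position by position, 11 sites differ: 1 (C/G), 2 (G/A), 3 (T/G), 5 (G/T), 9 (T/G), 11 (G/A), 12 (C/G), 14 (G/C), 15 (A/C), 16 (A/C), 20 (T/C).

11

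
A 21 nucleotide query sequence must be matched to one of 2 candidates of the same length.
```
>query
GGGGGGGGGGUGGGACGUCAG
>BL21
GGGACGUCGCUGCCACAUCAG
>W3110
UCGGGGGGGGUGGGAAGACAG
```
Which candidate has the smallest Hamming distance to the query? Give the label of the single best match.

W3110

Hamming distances to query — BL21: 8; W3110: 4.
Smallest is W3110 with 4 mismatches.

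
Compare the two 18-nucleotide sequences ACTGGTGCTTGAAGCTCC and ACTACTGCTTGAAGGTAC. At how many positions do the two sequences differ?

Mismatches (1-based): position 4: G→A; position 5: G→C; position 15: C→G; position 17: C→A.

4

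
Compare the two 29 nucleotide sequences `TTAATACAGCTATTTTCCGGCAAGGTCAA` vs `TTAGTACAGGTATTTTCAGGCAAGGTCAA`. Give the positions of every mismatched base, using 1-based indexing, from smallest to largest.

4, 10, 18

Scanning 1-based: 4: A/G; 10: C/G; 18: C/A.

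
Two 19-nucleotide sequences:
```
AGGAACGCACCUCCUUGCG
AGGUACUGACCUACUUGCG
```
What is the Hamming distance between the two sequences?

4

Mismatches (1-based): position 4: A→U; position 7: G→U; position 8: C→G; position 13: C→A.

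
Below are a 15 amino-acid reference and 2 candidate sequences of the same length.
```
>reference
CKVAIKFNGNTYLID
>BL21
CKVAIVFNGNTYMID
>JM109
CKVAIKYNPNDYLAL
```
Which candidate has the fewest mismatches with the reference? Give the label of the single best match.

BL21 differs at 2 positions; JM109 differs at 5 positions. The closest is BL21.

BL21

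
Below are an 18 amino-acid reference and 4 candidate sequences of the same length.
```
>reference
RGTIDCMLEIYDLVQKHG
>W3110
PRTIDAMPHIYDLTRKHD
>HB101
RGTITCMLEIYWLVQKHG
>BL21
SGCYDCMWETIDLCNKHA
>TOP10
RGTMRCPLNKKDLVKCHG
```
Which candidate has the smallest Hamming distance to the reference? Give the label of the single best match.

HB101

Hamming distances to reference — W3110: 8; HB101: 2; BL21: 9; TOP10: 8.
Smallest is HB101 with 2 mismatches.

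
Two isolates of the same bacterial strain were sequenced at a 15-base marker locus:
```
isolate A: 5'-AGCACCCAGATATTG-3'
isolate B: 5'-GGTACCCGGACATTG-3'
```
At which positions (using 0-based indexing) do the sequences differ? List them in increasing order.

Scanning 0-based: 0: A/G; 2: C/T; 7: A/G; 10: T/C.

0, 2, 7, 10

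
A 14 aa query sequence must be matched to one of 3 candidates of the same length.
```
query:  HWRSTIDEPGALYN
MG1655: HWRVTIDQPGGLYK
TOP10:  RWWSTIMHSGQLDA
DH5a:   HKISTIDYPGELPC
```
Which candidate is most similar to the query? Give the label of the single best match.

Hamming distances to query — MG1655: 4; TOP10: 8; DH5a: 6.
Smallest is MG1655 with 4 mismatches.

MG1655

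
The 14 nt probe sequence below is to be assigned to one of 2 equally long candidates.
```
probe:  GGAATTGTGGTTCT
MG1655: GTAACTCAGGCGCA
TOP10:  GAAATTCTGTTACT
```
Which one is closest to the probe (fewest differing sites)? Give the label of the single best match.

TOP10

Hamming distances to probe — MG1655: 7; TOP10: 4.
Smallest is TOP10 with 4 mismatches.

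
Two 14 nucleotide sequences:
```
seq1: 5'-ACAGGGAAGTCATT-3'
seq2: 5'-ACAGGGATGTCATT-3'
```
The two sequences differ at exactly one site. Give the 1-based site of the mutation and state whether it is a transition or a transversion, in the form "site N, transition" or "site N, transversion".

Site 8 changes A→T. A is a purine and T is a pyrimidine, so this is a transversion.

site 8, transversion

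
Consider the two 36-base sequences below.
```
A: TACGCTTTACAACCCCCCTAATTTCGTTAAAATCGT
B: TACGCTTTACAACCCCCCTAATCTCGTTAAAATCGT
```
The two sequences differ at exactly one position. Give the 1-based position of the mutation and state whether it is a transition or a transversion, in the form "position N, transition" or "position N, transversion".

The sequences differ only at position 23: T→C (pyrimidine→pyrimidine), a transition.

position 23, transition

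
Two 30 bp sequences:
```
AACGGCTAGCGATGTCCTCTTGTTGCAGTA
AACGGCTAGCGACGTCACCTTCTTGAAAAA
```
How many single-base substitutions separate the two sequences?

7

Mismatches (1-based): base 13: T→C; base 17: C→A; base 18: T→C; base 22: G→C; base 26: C→A; base 28: G→A; base 29: T→A.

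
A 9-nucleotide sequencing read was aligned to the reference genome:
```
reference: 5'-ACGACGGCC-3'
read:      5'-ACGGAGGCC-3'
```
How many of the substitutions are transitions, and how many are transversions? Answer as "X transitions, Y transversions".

1 transition, 1 transversion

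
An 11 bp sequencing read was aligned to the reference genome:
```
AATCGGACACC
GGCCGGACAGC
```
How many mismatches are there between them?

Comparing position by position, 4 bases differ: 1 (A/G), 2 (A/G), 3 (T/C), 10 (C/G).

4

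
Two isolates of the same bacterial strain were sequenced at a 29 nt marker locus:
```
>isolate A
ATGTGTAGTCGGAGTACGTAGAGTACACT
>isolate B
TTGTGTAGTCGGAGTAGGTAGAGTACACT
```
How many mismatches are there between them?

2

The sequences differ at bases 1, 17 (1-based) — 2 in total.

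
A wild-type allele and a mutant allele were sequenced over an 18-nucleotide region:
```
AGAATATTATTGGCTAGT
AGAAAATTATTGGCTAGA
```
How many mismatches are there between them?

2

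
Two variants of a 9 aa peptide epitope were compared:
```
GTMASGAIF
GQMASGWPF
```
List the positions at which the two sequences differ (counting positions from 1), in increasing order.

Scanning 1-based: 2: T/Q; 7: A/W; 8: I/P.

2, 7, 8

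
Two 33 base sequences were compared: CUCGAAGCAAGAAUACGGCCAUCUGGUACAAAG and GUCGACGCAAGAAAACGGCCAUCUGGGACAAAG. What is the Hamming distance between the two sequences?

4

Comparing position by position, 4 sites differ: 1 (C/G), 6 (A/C), 14 (U/A), 27 (U/G).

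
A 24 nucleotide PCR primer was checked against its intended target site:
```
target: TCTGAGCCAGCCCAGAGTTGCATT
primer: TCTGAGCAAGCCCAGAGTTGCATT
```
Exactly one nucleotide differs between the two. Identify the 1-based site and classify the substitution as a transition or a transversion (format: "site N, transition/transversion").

site 8, transversion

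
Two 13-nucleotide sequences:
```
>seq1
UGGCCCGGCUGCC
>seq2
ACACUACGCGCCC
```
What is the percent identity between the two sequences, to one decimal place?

8 positions differ (1, 2, 3, 5, 6, 7, 10, 11), so 5 of 13 match: 5/13 = 38.46%.

38.5%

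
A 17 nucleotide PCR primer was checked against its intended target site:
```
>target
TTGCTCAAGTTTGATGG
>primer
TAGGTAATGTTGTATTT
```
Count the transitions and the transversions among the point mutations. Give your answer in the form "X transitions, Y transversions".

0 transitions, 8 transversions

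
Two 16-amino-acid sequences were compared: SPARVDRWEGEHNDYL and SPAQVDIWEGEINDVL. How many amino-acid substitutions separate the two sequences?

Comparing position by position, 4 residues differ: 4 (R/Q), 7 (R/I), 12 (H/I), 15 (Y/V).

4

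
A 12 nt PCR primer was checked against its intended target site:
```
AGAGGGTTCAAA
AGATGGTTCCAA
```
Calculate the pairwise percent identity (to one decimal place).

83.3%

2 positions differ (4, 10), so 10 of 12 match: 10/12 = 83.33%.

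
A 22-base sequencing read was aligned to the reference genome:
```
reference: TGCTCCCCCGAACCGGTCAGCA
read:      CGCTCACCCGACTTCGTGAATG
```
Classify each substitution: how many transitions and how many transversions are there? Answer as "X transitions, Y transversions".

Mismatches (1-based):
base 1: T→C (pyrimidine→pyrimidine, transition)
base 6: C→A (pyrimidine→purine, transversion)
base 12: A→C (purine→pyrimidine, transversion)
base 13: C→T (pyrimidine→pyrimidine, transition)
base 14: C→T (pyrimidine→pyrimidine, transition)
base 15: G→C (purine→pyrimidine, transversion)
base 18: C→G (pyrimidine→purine, transversion)
base 20: G→A (purine→purine, transition)
base 21: C→T (pyrimidine→pyrimidine, transition)
base 22: A→G (purine→purine, transition)

6 transitions, 4 transversions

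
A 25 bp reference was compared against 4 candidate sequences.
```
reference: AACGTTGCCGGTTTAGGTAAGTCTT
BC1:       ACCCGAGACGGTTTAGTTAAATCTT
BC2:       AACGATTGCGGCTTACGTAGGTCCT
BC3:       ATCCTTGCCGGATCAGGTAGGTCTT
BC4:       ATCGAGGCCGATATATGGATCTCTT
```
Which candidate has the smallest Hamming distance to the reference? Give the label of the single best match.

BC1 differs at 7 positions; BC2 differs at 7 positions; BC3 differs at 5 positions; BC4 differs at 9 positions. The closest is BC3.

BC3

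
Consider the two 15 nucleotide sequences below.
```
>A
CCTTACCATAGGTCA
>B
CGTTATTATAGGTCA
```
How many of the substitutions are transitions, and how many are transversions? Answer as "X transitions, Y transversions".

2 transitions, 1 transversion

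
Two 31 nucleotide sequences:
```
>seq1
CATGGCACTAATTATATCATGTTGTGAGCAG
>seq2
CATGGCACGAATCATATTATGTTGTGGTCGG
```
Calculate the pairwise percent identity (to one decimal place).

6 positions differ (9, 13, 18, 27, 28, 30), so 25 of 31 match: 25/31 = 80.65%.

80.6%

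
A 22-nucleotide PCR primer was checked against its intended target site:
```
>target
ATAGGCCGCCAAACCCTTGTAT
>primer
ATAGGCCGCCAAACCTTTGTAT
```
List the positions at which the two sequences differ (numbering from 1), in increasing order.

Differences at position 16 (C→T).

16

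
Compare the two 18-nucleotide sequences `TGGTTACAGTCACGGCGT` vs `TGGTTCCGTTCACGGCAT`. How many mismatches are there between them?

Mismatches (1-based): base 6: A→C; base 8: A→G; base 9: G→T; base 17: G→A.

4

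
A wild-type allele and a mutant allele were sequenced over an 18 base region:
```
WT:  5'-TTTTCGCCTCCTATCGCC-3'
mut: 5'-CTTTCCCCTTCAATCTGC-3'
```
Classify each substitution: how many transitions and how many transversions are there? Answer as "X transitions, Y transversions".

2 transitions, 4 transversions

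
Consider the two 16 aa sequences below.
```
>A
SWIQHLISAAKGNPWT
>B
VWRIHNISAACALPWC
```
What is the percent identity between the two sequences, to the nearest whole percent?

50%

Mismatches at positions 1, 3, 4, 6, 11, 12, 13, 16 (1-based): 8 of 16.
Identical positions: 8/16 = 50% → 50%.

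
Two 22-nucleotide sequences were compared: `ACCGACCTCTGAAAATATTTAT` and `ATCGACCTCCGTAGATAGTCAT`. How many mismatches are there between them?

Mismatches (1-based): position 2: C→T; position 10: T→C; position 12: A→T; position 14: A→G; position 18: T→G; position 20: T→C.

6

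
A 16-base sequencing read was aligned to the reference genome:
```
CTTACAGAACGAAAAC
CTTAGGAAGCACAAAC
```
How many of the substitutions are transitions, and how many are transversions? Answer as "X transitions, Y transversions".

4 transitions, 2 transversions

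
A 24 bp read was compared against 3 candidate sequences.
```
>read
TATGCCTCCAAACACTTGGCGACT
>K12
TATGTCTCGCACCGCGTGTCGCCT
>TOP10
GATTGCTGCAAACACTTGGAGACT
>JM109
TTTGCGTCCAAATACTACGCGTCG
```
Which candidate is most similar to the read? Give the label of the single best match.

Hamming distances to read — K12: 8; TOP10: 5; JM109: 7.
Smallest is TOP10 with 5 mismatches.

TOP10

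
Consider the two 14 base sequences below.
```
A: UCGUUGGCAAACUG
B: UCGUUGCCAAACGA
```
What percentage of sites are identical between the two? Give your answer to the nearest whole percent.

79%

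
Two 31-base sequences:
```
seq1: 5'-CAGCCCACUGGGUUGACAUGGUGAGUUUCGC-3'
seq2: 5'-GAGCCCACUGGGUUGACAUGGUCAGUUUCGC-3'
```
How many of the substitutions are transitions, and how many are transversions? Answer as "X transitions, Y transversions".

Transitions (purine↔purine or pyrimidine↔pyrimidine): none.
Transversions (purine↔pyrimidine): 1 C→G, 23 G→C.

0 transitions, 2 transversions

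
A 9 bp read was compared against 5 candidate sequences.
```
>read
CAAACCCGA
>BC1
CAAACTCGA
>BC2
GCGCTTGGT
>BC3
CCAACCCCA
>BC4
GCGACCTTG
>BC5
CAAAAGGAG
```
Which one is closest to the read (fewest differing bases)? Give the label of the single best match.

BC1 differs at 1 base; BC2 differs at 8 bases; BC3 differs at 2 bases; BC4 differs at 6 bases; BC5 differs at 5 bases. The closest is BC1.

BC1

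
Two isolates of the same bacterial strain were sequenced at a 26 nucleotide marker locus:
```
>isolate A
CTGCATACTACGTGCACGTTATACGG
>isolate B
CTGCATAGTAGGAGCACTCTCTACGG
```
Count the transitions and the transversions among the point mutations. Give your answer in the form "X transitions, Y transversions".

Mismatches (1-based):
base 8: C→G (pyrimidine→purine, transversion)
base 11: C→G (pyrimidine→purine, transversion)
base 13: T→A (pyrimidine→purine, transversion)
base 18: G→T (purine→pyrimidine, transversion)
base 19: T→C (pyrimidine→pyrimidine, transition)
base 21: A→C (purine→pyrimidine, transversion)

1 transition, 5 transversions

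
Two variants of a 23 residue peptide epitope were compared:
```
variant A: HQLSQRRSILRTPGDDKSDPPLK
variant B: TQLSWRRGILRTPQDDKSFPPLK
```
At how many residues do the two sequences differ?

5

Comparing position by position, 5 residues differ: 1 (H/T), 5 (Q/W), 8 (S/G), 14 (G/Q), 19 (D/F).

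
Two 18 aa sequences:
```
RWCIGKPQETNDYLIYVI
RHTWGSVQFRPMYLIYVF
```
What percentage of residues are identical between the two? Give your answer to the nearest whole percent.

44%

Mismatches at positions 2, 3, 4, 6, 7, 9, 10, 11, 12, 18 (1-based): 10 of 18.
Identical positions: 8/18 = 44.44% → 44%.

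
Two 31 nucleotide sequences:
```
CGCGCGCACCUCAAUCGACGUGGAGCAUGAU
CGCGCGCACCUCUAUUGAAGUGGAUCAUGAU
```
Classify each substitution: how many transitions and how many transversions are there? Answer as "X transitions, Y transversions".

1 transition, 3 transversions

Mismatches (1-based):
position 13: A→U (purine→pyrimidine, transversion)
position 16: C→U (pyrimidine→pyrimidine, transition)
position 19: C→A (pyrimidine→purine, transversion)
position 25: G→U (purine→pyrimidine, transversion)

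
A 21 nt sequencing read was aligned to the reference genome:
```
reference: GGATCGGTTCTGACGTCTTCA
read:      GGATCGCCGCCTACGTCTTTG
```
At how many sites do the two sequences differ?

Mismatches (1-based): site 7: G→C; site 8: T→C; site 9: T→G; site 11: T→C; site 12: G→T; site 20: C→T; site 21: A→G.

7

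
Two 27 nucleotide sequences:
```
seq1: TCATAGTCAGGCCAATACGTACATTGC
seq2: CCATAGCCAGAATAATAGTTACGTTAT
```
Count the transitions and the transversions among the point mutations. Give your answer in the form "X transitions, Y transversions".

Mismatches (1-based):
base 1: T→C (pyrimidine→pyrimidine, transition)
base 7: T→C (pyrimidine→pyrimidine, transition)
base 11: G→A (purine→purine, transition)
base 12: C→A (pyrimidine→purine, transversion)
base 13: C→T (pyrimidine→pyrimidine, transition)
base 18: C→G (pyrimidine→purine, transversion)
base 19: G→T (purine→pyrimidine, transversion)
base 23: A→G (purine→purine, transition)
base 26: G→A (purine→purine, transition)
base 27: C→T (pyrimidine→pyrimidine, transition)

7 transitions, 3 transversions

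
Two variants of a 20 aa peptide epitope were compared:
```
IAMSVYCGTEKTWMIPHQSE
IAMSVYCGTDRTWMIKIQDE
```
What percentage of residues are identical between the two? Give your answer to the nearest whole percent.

Mismatches at positions 10, 11, 16, 17, 19 (1-based): 5 of 20.
Identical positions: 15/20 = 75% → 75%.

75%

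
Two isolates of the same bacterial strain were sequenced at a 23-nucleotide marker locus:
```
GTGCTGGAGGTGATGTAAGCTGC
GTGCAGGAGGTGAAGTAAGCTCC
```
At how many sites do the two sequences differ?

The sequences differ at sites 5, 14, 22 (1-based) — 3 in total.

3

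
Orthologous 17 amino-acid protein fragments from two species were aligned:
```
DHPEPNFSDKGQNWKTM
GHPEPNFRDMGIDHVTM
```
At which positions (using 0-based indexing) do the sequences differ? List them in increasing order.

Differences at position 0 (D→G), position 7 (S→R), position 9 (K→M), position 11 (Q→I), position 12 (N→D), position 13 (W→H), position 14 (K→V).

0, 7, 9, 11, 12, 13, 14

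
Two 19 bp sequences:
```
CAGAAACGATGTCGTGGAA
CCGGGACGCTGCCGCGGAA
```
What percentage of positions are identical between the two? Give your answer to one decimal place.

68.4%

6 positions differ (2, 4, 5, 9, 12, 15), so 13 of 19 match: 13/19 = 68.42%.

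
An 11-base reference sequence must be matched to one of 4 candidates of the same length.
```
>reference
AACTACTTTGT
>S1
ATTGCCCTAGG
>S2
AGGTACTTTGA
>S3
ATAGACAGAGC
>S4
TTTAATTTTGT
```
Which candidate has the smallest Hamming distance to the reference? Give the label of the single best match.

S2

Hamming distances to reference — S1: 7; S2: 3; S3: 7; S4: 5.
Smallest is S2 with 3 mismatches.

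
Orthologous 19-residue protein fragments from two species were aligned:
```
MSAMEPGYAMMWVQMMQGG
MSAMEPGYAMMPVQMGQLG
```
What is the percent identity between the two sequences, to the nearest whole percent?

84%

3 positions differ (12, 16, 18), so 16 of 19 match: 16/19 = 84.21%.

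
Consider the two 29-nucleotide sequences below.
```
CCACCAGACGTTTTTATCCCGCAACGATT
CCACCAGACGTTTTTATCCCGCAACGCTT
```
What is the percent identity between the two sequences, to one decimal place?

96.6%

Mismatch at position 27 (1-based): 1 of 29.
Identical positions: 28/29 = 96.55% → 96.6%.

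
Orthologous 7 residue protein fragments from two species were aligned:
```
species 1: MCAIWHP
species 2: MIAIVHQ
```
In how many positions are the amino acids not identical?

3

The sequences differ at positions 2, 5, 7 (1-based) — 3 in total.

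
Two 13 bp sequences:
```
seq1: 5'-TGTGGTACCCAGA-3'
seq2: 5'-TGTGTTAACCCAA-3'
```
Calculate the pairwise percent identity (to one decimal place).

69.2%

Mismatches at positions 5, 8, 11, 12 (1-based): 4 of 13.
Identical positions: 9/13 = 69.23% → 69.2%.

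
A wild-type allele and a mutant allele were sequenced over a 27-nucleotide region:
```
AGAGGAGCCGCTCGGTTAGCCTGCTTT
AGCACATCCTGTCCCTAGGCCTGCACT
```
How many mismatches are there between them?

Comparing position by position, 12 positions differ: 3 (A/C), 4 (G/A), 5 (G/C), 7 (G/T), 10 (G/T), 11 (C/G), 14 (G/C), 15 (G/C), 17 (T/A), 18 (A/G), 25 (T/A), 26 (T/C).

12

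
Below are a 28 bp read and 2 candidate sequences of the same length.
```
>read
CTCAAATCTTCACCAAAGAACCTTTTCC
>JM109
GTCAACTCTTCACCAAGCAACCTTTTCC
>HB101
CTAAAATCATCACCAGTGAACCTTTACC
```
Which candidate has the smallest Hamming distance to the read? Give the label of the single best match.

JM109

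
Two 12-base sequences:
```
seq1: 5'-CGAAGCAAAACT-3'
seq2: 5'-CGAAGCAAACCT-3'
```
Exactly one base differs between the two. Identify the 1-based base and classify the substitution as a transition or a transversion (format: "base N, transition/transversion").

base 10, transversion

The sequences differ only at base 10: A→C (purine→pyrimidine), a transversion.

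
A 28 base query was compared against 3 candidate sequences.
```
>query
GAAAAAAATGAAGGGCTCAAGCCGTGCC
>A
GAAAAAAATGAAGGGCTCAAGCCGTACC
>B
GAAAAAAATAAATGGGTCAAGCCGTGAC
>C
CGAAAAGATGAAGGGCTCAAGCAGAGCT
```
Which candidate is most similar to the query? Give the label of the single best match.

A differs at 1 position; B differs at 4 positions; C differs at 6 positions. The closest is A.

A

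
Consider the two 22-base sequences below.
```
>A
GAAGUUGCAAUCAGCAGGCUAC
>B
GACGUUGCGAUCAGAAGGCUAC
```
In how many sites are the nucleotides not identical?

Comparing position by position, 3 sites differ: 3 (A/C), 9 (A/G), 15 (C/A).

3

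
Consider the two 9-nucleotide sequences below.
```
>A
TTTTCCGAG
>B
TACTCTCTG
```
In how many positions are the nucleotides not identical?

Comparing position by position, 5 positions differ: 2 (T/A), 3 (T/C), 6 (C/T), 7 (G/C), 8 (A/T).

5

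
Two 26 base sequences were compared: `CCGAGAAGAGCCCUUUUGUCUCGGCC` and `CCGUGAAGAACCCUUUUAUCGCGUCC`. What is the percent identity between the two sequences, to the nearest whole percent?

5 positions differ (4, 10, 18, 21, 24), so 21 of 26 match: 21/26 = 80.77%.

81%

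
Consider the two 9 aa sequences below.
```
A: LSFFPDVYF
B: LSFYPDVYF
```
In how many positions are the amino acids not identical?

Mismatches (1-based): position 4: F→Y.

1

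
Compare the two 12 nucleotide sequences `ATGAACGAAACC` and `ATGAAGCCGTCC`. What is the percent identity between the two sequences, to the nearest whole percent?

58%

5 positions differ (6, 7, 8, 9, 10), so 7 of 12 match: 7/12 = 58.33%.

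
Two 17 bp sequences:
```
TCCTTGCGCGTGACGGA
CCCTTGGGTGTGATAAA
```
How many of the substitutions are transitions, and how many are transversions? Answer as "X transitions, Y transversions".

Transitions (purine↔purine or pyrimidine↔pyrimidine): 1 T→C, 9 C→T, 14 C→T, 15 G→A, 16 G→A.
Transversions (purine↔pyrimidine): 7 C→G.

5 transitions, 1 transversion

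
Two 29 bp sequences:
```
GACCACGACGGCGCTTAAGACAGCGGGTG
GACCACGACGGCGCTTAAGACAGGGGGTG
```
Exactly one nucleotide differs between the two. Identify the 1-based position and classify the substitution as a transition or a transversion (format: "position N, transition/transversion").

The sequences differ only at position 24: C→G (pyrimidine→purine), a transversion.

position 24, transversion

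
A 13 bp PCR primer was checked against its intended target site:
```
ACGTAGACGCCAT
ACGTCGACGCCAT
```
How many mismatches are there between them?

1

The sequences differ at sites 5 (1-based) — 1 in total.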